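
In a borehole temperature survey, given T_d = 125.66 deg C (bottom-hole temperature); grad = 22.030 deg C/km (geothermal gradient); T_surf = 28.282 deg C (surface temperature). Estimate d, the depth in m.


d = (T_d - T_surf) / grad * 1000
d = (125.66 - 28.282) / 22.030 * 1000
d = 4420.2 m


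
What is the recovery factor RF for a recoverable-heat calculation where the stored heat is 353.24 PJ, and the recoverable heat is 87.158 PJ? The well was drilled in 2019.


RF = Q_rec / Q_s
RF = 87.158 / 353.24
RF = 0.24674


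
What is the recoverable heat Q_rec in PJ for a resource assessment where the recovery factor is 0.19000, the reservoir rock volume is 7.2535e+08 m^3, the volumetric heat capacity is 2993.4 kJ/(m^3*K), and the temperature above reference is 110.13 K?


Step 1: Q_s = Vr*rhoc*dT/1e12 = 7.2535e+08*2993.4*110.13/1e12 = 239.1212 PJ
Step 2: Q_rec = Q_s * RF = 239.1212 * 0.19 = 45.433 PJ
Q_rec = 45.433 PJ


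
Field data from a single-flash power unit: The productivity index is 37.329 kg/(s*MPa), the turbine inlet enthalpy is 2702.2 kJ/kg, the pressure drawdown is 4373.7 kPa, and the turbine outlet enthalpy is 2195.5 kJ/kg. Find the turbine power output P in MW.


Step 1: mdot = PI * dP / 1000 = 37.329 * 4373.7 / 1000 = 163.2658 kg/s
Step 2: P = mdot*(h_in - h_out)/1000 = 163.2658*(2702.2 - 2195.5)/1000 = 82.727 MW
P = 82.727 MW


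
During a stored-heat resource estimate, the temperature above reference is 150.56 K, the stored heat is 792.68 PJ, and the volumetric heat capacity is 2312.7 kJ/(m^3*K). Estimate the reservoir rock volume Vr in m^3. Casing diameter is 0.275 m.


Vr = Q_s * 1e12 / (rhoc * dT)
Vr = 792.68 * 1e12 / (2312.7 * 150.56)
Vr = 2.2765e+09 m^3


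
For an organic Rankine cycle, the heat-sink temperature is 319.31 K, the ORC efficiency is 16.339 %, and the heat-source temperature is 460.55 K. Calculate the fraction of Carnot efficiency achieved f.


f = (eta_orc/100) / (1 - Tc/Th)
f = (16.339/100) / (1 - 319.31/460.55)
f = 0.53278


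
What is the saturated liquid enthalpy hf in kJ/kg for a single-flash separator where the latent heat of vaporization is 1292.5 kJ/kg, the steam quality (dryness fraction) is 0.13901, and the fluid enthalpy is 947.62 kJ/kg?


hf = h - x * hfg
hf = 947.62 - 0.13901 * 1292.5
hf = 767.95 kJ/kg


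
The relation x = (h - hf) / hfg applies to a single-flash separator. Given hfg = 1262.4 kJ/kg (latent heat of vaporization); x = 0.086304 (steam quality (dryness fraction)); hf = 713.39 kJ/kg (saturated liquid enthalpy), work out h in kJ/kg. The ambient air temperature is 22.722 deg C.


h = hf + x * hfg
h = 713.39 + 0.086304 * 1262.4
h = 822.34 kJ/kg


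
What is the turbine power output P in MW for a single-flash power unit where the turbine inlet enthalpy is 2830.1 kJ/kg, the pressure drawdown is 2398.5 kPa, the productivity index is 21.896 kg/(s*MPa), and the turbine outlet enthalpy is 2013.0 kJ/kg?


Step 1: mdot = PI * dP / 1000 = 21.896 * 2398.5 / 1000 = 52.51756 kg/s
Step 2: P = mdot*(h_in - h_out)/1000 = 52.51756*(2830.1 - 2013.0)/1000 = 42.912 MW
P = 42.912 MW


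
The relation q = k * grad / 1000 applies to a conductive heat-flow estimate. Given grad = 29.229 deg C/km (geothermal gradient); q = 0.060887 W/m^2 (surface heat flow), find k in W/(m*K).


k = q * 1000 / grad
k = 0.060887 * 1000 / 29.229
k = 2.0831 W/(m*K)


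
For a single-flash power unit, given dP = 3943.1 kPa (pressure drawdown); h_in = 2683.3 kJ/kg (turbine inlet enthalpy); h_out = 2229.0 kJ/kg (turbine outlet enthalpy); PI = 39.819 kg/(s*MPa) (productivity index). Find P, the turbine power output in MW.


Step 1: mdot = PI * dP / 1000 = 39.819 * 3943.1 / 1000 = 157.0103 kg/s
Step 2: P = mdot*(h_in - h_out)/1000 = 157.0103*(2683.3 - 2229.0)/1000 = 71.330 MW
P = 71.330 MW


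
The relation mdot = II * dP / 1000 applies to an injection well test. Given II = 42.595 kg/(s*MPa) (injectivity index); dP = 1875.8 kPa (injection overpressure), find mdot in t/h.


mdot = II * dP / 1000
mdot = 42.595 * 1875.8 / 1000
mdot = 79.89970 kg/s
Convert: 79.89970 kg/s * 3.6 = 287.64 t/h
mdot = 287.64 t/h


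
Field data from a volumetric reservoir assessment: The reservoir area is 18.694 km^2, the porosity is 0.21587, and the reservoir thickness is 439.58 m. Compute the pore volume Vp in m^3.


Vp = A * 1e6 * hr * phi
Vp = 18.694 * 1e6 * 439.58 * 0.21587
Vp = 1.7739e+09 m^3


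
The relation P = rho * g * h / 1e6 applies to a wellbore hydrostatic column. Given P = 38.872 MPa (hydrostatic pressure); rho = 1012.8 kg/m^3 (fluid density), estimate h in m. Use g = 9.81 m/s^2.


h = P * 1e6 / (g * rho)
h = 38.872 * 1e6 / (9.81 * 1012.8)
h = 3912.4 m


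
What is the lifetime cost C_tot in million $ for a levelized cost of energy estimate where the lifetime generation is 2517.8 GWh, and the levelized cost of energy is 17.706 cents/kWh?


C_tot = LCOE / 100 * E_tot
C_tot = 17.706 / 100 * 2517.8
C_tot = 445.80 million $


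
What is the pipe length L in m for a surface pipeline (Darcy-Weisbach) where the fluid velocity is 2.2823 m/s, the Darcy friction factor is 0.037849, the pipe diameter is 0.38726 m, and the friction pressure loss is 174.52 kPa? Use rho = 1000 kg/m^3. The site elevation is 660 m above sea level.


L = dP*1000*D / (f*rho*vel^2/2)
L = 174.52*1000*0.38726 / (0.037849*1000*2.2823^2/2)
L = 685.61 m


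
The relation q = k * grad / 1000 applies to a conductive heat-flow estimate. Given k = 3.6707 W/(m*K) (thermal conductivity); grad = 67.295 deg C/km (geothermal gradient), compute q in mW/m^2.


q = k * grad / 1000
q = 3.6707 * 67.295 / 1000
q = 0.2470198 W/m^2
Convert: 0.2470198 W/m^2 * 1000.0 = 247.02 mW/m^2
q = 247.02 mW/m^2


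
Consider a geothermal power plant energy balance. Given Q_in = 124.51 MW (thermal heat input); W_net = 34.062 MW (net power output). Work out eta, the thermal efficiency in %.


eta = W_net / Q_in * 100
eta = 34.062 / 124.51 * 100
eta = 27.357 %


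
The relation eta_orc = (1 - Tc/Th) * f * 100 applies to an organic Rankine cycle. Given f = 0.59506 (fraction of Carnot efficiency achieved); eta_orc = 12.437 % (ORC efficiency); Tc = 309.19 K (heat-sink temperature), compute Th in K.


Th = Tc / (1 - (eta_orc/100)/f)
Th = 309.19 / (1 - (12.437/100)/0.59506)
Th = 390.89 K


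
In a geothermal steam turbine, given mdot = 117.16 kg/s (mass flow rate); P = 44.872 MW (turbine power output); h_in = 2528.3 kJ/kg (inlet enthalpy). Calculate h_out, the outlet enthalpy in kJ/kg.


h_out = h_in - P * 1000 / mdot
h_out = 2528.3 - 44.872 * 1000 / 117.16
h_out = 2145.3 kJ/kg


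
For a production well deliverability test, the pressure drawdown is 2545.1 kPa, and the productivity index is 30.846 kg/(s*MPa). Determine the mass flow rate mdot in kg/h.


mdot = PI * dP / 1000
mdot = 30.846 * 2545.1 / 1000
mdot = 78.50615 kg/s
Convert: 78.50615 kg/s * 3600.0 = 2.8262e+05 kg/h
mdot = 2.8262e+05 kg/h


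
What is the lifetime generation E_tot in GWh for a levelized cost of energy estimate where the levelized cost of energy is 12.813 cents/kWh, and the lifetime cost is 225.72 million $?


E_tot = C_tot / LCOE * 100
E_tot = 225.72 / 12.813 * 100
E_tot = 1761.6 GWh


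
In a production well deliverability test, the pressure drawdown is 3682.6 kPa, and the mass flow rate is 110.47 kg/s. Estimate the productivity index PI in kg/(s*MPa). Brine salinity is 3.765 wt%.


PI = mdot * 1000 / dP
PI = 110.47 * 1000 / 3682.6
PI = 29.998 kg/(s*MPa)


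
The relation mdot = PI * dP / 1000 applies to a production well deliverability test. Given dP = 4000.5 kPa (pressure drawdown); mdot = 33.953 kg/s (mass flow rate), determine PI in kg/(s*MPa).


PI = mdot * 1000 / dP
PI = 33.953 * 1000 / 4000.5
PI = 8.4872 kg/(s*MPa)


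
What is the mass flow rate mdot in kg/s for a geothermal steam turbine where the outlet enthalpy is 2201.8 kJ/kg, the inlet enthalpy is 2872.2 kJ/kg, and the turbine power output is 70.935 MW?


mdot = P * 1000 / (h_in - h_out)
mdot = 70.935 * 1000 / (2872.2 - 2201.8)
mdot = 105.81 kg/s


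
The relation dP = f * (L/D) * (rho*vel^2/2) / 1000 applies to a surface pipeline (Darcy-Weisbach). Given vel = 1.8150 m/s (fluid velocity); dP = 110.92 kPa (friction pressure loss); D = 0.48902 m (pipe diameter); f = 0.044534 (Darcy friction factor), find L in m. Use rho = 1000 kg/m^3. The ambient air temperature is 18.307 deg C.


L = dP*1000*D / (f*rho*vel^2/2)
L = 110.92*1000*0.48902 / (0.044534*1000*1.8150^2/2)
L = 739.47 m


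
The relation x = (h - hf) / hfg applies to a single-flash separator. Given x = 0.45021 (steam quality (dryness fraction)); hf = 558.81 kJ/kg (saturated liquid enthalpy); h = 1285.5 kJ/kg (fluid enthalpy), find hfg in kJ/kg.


hfg = (h - hf) / x
hfg = (1285.5 - 558.81) / 0.45021
hfg = 1614.1 kJ/kg


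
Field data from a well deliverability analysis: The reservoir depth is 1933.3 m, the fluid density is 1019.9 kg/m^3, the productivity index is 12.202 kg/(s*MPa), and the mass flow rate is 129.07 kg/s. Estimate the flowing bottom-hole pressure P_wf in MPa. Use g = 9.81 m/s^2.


Step 1: P_i = rho*g*h/1e6 = 1019.9*9.81*1933.3/1e6 = 19.34309 MPa
Step 2: P_wf = P_i - mdot/PI = 19.34309 - 129.07/12.202 = 8.7653 MPa
P_wf = 8.7653 MPa


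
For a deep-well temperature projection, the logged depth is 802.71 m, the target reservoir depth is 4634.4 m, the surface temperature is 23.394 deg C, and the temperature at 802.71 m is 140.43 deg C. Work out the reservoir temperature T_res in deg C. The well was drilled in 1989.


Step 1: grad = (T_d1 - T_surf)/d1 * 1000 = (140.43 - 23.394)/802.71 * 1000 = 145.8011 deg C/km
Step 2: T_res = T_surf + grad*d2/1000 = 23.394 + 145.8011*4634.4/1000 = 699.09 deg C
T_res = 699.09 deg C


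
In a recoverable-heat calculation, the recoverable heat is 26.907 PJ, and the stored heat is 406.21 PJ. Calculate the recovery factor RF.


RF = Q_rec / Q_s
RF = 26.907 / 406.21
RF = 0.066239


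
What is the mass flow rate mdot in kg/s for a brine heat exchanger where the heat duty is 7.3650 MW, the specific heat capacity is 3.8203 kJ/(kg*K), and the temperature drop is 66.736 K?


mdot = Q * 1000 / (cp * dT)
mdot = 7.3650 * 1000 / (3.8203 * 66.736)
mdot = 28.888 kg/s


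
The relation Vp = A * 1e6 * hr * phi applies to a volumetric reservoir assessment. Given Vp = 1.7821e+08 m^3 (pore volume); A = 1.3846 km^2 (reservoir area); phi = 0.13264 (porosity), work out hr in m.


hr = Vp / (A * 1e6 * phi)
hr = 1.7821e+08 / (1.3846 * 1e6 * 0.13264)
hr = 970.36 m


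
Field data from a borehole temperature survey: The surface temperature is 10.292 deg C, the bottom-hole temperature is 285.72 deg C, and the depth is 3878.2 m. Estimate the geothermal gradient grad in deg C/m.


grad = (T_d - T_surf) / d * 1000
grad = (285.72 - 10.292) / 3878.2 * 1000
grad = 71.01955 deg C/km
Convert: 71.01955 deg C/km * 0.001 = 0.071020 deg C/m
grad = 0.071020 deg C/m


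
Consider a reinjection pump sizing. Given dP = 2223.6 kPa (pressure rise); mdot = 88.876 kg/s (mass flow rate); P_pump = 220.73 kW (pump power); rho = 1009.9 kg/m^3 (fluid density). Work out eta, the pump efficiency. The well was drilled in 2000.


eta = mdot * dP / (rho * P_pump)
eta = 88.876 * 2223.6 / (1009.9 * 220.73)
eta = 0.88655


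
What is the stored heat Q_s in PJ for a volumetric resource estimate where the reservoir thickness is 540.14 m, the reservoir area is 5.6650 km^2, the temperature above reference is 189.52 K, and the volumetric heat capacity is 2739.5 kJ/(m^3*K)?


Step 1: Vr = A*1e6*hr = 5.665*1e6*540.14 = 3.059893e+09 m^3
Step 2: Q_s = Vr*rhoc*dT/1e12 = 3.059893e+09*2739.5*189.52/1e12 = 1588.7 PJ
Q_s = 1588.7 PJ


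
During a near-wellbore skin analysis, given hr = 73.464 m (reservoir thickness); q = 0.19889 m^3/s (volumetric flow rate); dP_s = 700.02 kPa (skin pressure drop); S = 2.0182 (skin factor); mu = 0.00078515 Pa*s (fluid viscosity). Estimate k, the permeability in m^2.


k = S*q*mu / (2*pi*dP_s*1000*hr)
k = 2.0182*0.19889*0.00078515 / (2*pi*700.02*1000*73.464)
k = 9.7536e-13 m^2


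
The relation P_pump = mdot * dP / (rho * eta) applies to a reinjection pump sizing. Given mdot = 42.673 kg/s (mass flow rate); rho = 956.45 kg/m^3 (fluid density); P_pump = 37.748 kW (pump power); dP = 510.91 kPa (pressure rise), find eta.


eta = mdot * dP / (rho * P_pump)
eta = 42.673 * 510.91 / (956.45 * 37.748)
eta = 0.60387


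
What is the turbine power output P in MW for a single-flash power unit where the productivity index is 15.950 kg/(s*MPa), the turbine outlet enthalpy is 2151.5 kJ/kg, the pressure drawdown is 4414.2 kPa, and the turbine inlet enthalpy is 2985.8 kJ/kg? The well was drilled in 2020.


Step 1: mdot = PI * dP / 1000 = 15.95 * 4414.2 / 1000 = 70.40649 kg/s
Step 2: P = mdot*(h_in - h_out)/1000 = 70.40649*(2985.8 - 2151.5)/1000 = 58.740 MW
P = 58.740 MW


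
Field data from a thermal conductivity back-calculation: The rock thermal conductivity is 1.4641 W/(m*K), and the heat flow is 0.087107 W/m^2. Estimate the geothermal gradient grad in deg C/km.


grad = q / k * 1000
grad = 0.087107 / 1.4641 * 1000
grad = 59.495 deg C/km


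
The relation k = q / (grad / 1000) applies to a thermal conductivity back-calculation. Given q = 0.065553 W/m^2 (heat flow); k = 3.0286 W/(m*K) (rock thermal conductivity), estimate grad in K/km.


grad = q / k * 1000
grad = 0.065553 / 3.0286 * 1000
grad = 21.64465 deg C/km
Convert: 21.64465 deg C/km * 1.0 = 21.645 K/km
grad = 21.645 K/km


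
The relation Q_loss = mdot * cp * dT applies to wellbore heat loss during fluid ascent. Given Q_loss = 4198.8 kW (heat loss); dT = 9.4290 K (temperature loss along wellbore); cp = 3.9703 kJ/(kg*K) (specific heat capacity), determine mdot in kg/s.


mdot = Q_loss / (cp * dT)
mdot = 4198.8 / (3.9703 * 9.4290)
mdot = 112.16 kg/s


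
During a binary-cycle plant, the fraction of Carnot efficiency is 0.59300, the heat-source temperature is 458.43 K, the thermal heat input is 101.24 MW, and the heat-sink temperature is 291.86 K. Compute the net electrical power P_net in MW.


Step 1: eta = (1 - Tc/Th)*f = (1 - 291.86/458.43)*0.593 = 0.2154659
Step 2: P_net = eta * Q_in = 0.2154659 * 101.24 = 21.814 MW
P_net = 21.814 MW


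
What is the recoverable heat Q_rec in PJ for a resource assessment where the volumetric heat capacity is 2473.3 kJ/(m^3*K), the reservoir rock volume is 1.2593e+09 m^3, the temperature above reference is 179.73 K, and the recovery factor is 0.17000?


Step 1: Q_s = Vr*rhoc*dT/1e12 = 1.2593e+09*2473.3*179.73/1e12 = 559.7919 PJ
Step 2: Q_rec = Q_s * RF = 559.7919 * 0.17 = 95.165 PJ
Q_rec = 95.165 PJ


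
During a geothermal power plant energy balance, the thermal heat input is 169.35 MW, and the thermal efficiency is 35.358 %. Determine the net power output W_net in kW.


W_net = eta / 100 * Q_in
W_net = 35.358 / 100 * 169.35
W_net = 59.87877 MW
Convert: 59.87877 MW * 1000.0 = 59879 kW
W_net = 59879 kW


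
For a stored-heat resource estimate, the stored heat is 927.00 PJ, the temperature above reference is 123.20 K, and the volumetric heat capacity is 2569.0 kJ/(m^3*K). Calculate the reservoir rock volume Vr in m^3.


Vr = Q_s * 1e12 / (rhoc * dT)
Vr = 927.00 * 1e12 / (2569.0 * 123.20)
Vr = 2.9289e+09 m^3


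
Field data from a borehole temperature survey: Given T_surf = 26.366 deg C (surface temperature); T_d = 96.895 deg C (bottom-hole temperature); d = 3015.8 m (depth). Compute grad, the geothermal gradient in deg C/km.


grad = (T_d - T_surf) / d * 1000
grad = (96.895 - 26.366) / 3015.8 * 1000
grad = 23.386 deg C/km


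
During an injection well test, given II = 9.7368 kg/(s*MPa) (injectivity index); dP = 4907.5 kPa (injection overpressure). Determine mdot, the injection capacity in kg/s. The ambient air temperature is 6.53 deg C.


mdot = II * dP / 1000
mdot = 9.7368 * 4907.5 / 1000
mdot = 47.783 kg/s


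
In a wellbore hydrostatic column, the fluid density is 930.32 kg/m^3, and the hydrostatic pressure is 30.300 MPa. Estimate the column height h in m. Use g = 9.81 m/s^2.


h = P * 1e6 / (g * rho)
h = 30.300 * 1e6 / (9.81 * 930.32)
h = 3320.0 m


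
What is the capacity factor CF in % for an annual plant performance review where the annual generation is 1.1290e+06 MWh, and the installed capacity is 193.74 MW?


CF = E_a / (cap * 8760) * 100
CF = 1.1290e+06 / (193.74 * 8760) * 100
CF = 66.523 %


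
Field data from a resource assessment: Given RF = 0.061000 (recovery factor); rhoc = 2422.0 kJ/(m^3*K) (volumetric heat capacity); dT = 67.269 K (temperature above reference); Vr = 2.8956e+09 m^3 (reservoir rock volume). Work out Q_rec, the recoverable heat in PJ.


Step 1: Q_s = Vr*rhoc*dT/1e12 = 2.8956e+09*2422.0*67.269/1e12 = 471.7671 PJ
Step 2: Q_rec = Q_s * RF = 471.7671 * 0.061 = 28.778 PJ
Q_rec = 28.778 PJ


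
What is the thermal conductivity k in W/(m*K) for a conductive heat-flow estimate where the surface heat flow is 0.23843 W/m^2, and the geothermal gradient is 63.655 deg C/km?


k = q * 1000 / grad
k = 0.23843 * 1000 / 63.655
k = 3.7457 W/(m*K)


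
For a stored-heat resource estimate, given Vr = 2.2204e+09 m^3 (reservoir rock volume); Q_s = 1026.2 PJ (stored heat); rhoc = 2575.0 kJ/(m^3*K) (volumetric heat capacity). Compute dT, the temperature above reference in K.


dT = Q_s * 1e12 / (Vr * rhoc)
dT = 1026.2 * 1e12 / (2.2204e+09 * 2575.0)
dT = 179.48 K


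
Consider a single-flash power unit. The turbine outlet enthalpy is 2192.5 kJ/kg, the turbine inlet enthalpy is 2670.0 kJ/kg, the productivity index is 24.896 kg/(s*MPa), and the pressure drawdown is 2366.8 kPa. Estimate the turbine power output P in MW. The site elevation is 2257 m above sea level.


Step 1: mdot = PI * dP / 1000 = 24.896 * 2366.8 / 1000 = 58.92385 kg/s
Step 2: P = mdot*(h_in - h_out)/1000 = 58.92385*(2670.0 - 2192.5)/1000 = 28.136 MW
P = 28.136 MW


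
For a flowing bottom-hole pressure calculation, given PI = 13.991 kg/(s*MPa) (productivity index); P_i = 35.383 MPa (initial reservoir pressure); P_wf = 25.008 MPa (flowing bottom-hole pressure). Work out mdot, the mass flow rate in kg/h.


mdot = (P_i - P_wf) * PI
mdot = (35.383 - 25.008) * 13.991
mdot = 145.1566 kg/s
Convert: 145.1566 kg/s * 3600.0 = 5.2256e+05 kg/h
mdot = 5.2256e+05 kg/h


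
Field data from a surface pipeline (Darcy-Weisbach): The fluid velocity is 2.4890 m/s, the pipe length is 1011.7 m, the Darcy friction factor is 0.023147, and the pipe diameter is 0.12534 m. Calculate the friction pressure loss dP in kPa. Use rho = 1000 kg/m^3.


dP = f * (L/D) * (rho*vel^2/2) / 1000
dP = 0.023147 * (1011.7/0.12534) * (1000*2.4890^2/2) / 1000
dP = 578.73 kPa


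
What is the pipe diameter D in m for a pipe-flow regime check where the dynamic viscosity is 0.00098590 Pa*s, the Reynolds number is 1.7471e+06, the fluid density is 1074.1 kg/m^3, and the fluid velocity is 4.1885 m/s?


D = Re * mu / (rho * vel)
D = 1.7471e+06 * 0.00098590 / (1074.1 * 4.1885)
D = 0.38287 m


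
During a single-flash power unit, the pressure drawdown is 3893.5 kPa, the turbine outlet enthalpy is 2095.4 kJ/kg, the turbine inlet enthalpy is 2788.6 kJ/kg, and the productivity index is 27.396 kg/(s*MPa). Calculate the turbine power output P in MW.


Step 1: mdot = PI * dP / 1000 = 27.396 * 3893.5 / 1000 = 106.6663 kg/s
Step 2: P = mdot*(h_in - h_out)/1000 = 106.6663*(2788.6 - 2095.4)/1000 = 73.941 MW
P = 73.941 MW


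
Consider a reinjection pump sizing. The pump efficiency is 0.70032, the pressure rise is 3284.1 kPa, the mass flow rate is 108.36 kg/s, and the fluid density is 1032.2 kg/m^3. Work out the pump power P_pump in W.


P_pump = mdot * dP / (rho * eta)
P_pump = 108.36 * 3284.1 / (1032.2 * 0.70032)
P_pump = 492.2945 kW
Convert: 492.2945 kW * 1000.0 = 4.9229e+05 W
P_pump = 4.9229e+05 W


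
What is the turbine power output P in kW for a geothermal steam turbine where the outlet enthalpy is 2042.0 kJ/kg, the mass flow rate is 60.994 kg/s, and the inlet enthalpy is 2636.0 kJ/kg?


P = mdot * (h_in - h_out) / 1000
P = 60.994 * (2636.0 - 2042.0) / 1000
P = 36.23044 MW
Convert: 36.23044 MW * 1000.0 = 36230 kW
P = 36230 kW


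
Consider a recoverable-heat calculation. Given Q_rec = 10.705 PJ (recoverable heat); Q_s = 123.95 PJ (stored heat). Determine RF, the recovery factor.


RF = Q_rec / Q_s
RF = 10.705 / 123.95
RF = 0.086365


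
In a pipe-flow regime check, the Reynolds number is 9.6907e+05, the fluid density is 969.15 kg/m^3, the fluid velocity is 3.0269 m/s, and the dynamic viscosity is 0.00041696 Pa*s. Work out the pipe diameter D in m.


D = Re * mu / (rho * vel)
D = 9.6907e+05 * 0.00041696 / (969.15 * 3.0269)
D = 0.13774 m


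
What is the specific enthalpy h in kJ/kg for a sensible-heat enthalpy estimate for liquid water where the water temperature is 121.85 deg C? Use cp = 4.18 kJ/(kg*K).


h = cp * T
h = 4.18 * 121.85
h = 509.33 kJ/kg


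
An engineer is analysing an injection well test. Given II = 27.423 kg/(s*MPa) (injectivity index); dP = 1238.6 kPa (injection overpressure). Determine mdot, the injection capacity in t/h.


mdot = II * dP / 1000
mdot = 27.423 * 1238.6 / 1000
mdot = 33.96613 kg/s
Convert: 33.96613 kg/s * 3.6 = 122.28 t/h
mdot = 122.28 t/h


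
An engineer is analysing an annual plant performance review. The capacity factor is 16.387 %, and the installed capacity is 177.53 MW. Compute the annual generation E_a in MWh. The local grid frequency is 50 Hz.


E_a = CF / 100 * cap * 8760
E_a = 16.387 / 100 * 177.53 * 8760
E_a = 2.5484e+05 MWh


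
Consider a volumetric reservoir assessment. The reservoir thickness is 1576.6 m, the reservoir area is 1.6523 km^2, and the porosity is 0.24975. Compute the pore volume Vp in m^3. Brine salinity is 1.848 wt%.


Vp = A * 1e6 * hr * phi
Vp = 1.6523 * 1e6 * 1576.6 * 0.24975
Vp = 6.5060e+08 m^3


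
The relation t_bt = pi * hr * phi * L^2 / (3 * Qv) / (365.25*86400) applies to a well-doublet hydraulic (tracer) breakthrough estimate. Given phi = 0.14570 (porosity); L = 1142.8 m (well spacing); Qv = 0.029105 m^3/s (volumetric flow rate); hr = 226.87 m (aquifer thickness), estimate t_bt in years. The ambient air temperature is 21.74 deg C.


t_bt = pi * hr * phi * L^2 / (3 * Qv) / (365.25*86400)
t_bt = pi * 226.87 * 0.14570 * 1142.8^2 / (3 * 0.029105) / (365.25*86400)
t_bt = 49.219 years


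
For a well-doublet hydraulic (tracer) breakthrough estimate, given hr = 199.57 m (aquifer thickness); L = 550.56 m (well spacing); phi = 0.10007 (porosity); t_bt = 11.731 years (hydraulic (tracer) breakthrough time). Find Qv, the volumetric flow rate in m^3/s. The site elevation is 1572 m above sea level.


Qv = pi*hr*phi*L^2 / (3*t_bt*365.25*86400)
Qv = pi*199.57*0.10007*550.56^2 / (3*11.731*365.25*86400)
Qv = 0.017124 m^3/s


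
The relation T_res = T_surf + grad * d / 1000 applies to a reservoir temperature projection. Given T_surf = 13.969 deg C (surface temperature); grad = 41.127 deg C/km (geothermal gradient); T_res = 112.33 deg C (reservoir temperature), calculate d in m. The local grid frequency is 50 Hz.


d = (T_res - T_surf) / grad * 1000
d = (112.33 - 13.969) / 41.127 * 1000
d = 2391.6 m


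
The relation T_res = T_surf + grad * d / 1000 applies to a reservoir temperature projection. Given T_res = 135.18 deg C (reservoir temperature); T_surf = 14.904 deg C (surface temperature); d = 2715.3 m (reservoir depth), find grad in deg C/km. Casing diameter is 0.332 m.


grad = (T_res - T_surf) / d * 1000
grad = (135.18 - 14.904) / 2715.3 * 1000
grad = 44.296 deg C/km


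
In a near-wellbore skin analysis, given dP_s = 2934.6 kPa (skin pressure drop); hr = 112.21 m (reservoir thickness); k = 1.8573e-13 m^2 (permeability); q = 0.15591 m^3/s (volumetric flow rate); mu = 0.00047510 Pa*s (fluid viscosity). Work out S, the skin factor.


S = dP_s * 1000 * 2*pi*k*hr / (q*mu)
S = 2934.6 * 1000 * 2*pi*1.8573e-13*112.21 / (0.15591*0.00047510)
S = 5.1878


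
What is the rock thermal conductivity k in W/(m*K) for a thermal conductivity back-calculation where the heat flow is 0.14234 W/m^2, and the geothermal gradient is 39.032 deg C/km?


k = q / (grad / 1000)
k = 0.14234 / (39.032 / 1000)
k = 3.6468 W/(m*K)


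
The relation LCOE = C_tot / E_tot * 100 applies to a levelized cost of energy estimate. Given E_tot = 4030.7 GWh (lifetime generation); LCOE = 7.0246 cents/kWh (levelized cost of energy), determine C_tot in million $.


C_tot = LCOE / 100 * E_tot
C_tot = 7.0246 / 100 * 4030.7
C_tot = 283.14 million $


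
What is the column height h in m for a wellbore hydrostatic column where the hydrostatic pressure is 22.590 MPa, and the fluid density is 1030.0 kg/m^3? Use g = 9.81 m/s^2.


h = P * 1e6 / (g * rho)
h = 22.590 * 1e6 / (9.81 * 1030.0)
h = 2235.7 m


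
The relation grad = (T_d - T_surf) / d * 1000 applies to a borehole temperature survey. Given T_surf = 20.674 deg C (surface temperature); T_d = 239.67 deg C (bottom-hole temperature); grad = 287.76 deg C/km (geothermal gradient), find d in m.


d = (T_d - T_surf) / grad * 1000
d = (239.67 - 20.674) / 287.76 * 1000
d = 761.04 m


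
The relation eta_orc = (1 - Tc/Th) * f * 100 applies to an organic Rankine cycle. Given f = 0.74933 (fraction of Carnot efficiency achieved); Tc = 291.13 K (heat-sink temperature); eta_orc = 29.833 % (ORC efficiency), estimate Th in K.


Th = Tc / (1 - (eta_orc/100)/f)
Th = 291.13 / (1 - (29.833/100)/0.74933)
Th = 483.71 K


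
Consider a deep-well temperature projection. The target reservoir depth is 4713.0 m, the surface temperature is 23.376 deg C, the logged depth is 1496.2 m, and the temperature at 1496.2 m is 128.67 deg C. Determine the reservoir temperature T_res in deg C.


Step 1: grad = (T_d1 - T_surf)/d1 * 1000 = (128.67 - 23.376)/1496.2 * 1000 = 70.37428 deg C/km
Step 2: T_res = T_surf + grad*d2/1000 = 23.376 + 70.37428*4713.0/1000 = 355.05 deg C
T_res = 355.05 deg C


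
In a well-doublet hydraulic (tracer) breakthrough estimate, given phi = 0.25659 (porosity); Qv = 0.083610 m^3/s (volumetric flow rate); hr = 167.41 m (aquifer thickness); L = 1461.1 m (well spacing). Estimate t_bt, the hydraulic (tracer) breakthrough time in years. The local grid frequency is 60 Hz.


t_bt = pi * hr * phi * L^2 / (3 * Qv) / (365.25*86400)
t_bt = pi * 167.41 * 0.25659 * 1461.1^2 / (3 * 0.083610) / (365.25*86400)
t_bt = 36.395 years


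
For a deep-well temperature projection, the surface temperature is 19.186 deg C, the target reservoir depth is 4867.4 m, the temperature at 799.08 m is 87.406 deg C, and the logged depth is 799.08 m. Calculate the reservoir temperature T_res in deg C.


Step 1: grad = (T_d1 - T_surf)/d1 * 1000 = (87.406 - 19.186)/799.08 * 1000 = 85.37318 deg C/km
Step 2: T_res = T_surf + grad*d2/1000 = 19.186 + 85.37318*4867.4/1000 = 434.73 deg C
T_res = 434.73 deg C


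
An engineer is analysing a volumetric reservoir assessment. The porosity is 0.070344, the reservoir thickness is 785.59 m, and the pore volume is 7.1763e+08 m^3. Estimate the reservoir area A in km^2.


A = Vp / (1e6 * hr * phi)
A = 7.1763e+08 / (1e6 * 785.59 * 0.070344)
A = 12.986 km^2


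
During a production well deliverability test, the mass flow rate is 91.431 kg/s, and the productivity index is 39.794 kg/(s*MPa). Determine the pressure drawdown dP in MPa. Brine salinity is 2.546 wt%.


dP = mdot * 1000 / PI
dP = 91.431 * 1000 / 39.794
dP = 2297.608 kPa
Convert: 2297.608 kPa * 0.001 = 2.2976 MPa
dP = 2.2976 MPa


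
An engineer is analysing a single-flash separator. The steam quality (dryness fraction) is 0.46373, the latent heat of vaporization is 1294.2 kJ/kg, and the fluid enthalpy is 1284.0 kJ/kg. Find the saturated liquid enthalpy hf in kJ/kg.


hf = h - x * hfg
hf = 1284.0 - 0.46373 * 1294.2
hf = 683.84 kJ/kg


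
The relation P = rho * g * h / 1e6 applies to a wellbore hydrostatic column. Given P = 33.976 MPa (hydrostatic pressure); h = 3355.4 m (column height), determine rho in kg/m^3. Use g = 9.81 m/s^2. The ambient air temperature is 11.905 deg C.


rho = P * 1e6 / (g * h)
rho = 33.976 * 1e6 / (9.81 * 3355.4)
rho = 1032.2 kg/m^3


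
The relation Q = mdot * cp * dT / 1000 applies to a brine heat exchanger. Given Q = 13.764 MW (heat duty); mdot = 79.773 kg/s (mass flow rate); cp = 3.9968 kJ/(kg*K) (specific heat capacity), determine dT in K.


dT = Q * 1000 / (mdot * cp)
dT = 13.764 * 1000 / (79.773 * 3.9968)
dT = 43.169 K


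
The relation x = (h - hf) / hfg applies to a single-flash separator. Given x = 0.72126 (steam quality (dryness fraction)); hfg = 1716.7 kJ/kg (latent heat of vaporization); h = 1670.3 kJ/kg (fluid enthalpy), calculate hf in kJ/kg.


hf = h - x * hfg
hf = 1670.3 - 0.72126 * 1716.7
hf = 432.11 kJ/kg


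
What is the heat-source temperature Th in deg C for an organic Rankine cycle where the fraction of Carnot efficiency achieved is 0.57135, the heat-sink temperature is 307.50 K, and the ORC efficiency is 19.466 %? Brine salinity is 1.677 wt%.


Th = Tc / (1 - (eta_orc/100)/f)
Th = 307.50 / (1 - (19.466/100)/0.57135)
Th = 466.4051 K
Convert to deg C: 466.4051 - 273.15 = 193.26 deg C
Th = 193.26 deg C


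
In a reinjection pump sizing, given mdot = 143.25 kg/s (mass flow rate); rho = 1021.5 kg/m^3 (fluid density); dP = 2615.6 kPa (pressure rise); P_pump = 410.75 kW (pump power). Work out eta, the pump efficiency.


eta = mdot * dP / (rho * P_pump)
eta = 143.25 * 2615.6 / (1021.5 * 410.75)
eta = 0.89300


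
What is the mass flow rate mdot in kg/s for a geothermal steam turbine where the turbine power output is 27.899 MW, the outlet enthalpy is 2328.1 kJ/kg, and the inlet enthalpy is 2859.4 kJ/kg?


mdot = P * 1000 / (h_in - h_out)
mdot = 27.899 * 1000 / (2859.4 - 2328.1)
mdot = 52.511 kg/s


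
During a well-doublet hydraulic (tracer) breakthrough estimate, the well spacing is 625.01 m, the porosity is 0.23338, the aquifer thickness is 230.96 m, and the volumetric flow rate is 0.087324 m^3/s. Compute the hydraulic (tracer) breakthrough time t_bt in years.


t_bt = pi * hr * phi * L^2 / (3 * Qv) / (365.25*86400)
t_bt = pi * 230.96 * 0.23338 * 625.01^2 / (3 * 0.087324) / (365.25*86400)
t_bt = 8.0014 years


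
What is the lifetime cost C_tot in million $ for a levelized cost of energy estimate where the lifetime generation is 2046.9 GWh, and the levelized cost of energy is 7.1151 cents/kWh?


C_tot = LCOE / 100 * E_tot
C_tot = 7.1151 / 100 * 2046.9
C_tot = 145.64 million $


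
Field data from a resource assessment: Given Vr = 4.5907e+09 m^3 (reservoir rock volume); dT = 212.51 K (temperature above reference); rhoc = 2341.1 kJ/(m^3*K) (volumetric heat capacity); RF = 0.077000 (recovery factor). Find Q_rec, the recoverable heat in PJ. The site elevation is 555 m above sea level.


Step 1: Q_s = Vr*rhoc*dT/1e12 = 4.5907e+09*2341.1*212.51/1e12 = 2283.906 PJ
Step 2: Q_rec = Q_s * RF = 2283.906 * 0.077 = 175.86 PJ
Q_rec = 175.86 PJ


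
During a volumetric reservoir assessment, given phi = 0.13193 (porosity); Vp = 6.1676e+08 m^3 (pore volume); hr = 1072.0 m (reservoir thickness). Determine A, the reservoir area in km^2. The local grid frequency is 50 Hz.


A = Vp / (1e6 * hr * phi)
A = 6.1676e+08 / (1e6 * 1072.0 * 0.13193)
A = 4.3609 km^2


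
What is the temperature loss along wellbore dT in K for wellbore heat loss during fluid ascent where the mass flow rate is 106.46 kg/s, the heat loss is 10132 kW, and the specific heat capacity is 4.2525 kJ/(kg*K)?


dT = Q_loss / (mdot * cp)
dT = 10132 / (106.46 * 4.2525)
dT = 22.380 K


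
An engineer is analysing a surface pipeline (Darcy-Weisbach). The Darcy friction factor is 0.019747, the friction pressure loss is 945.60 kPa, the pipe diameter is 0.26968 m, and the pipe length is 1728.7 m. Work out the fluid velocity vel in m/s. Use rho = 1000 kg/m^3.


vel = sqrt(dP*1000*2*D / (f*L*rho))
vel = sqrt(945.60*1000*2*0.26968 / (0.019747*1728.7*1000))
vel = 3.8653 m/s


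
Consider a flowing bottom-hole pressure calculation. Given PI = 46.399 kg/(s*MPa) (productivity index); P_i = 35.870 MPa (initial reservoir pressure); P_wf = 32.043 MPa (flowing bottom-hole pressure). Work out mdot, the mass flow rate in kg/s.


mdot = (P_i - P_wf) * PI
mdot = (35.870 - 32.043) * 46.399
mdot = 177.57 kg/s


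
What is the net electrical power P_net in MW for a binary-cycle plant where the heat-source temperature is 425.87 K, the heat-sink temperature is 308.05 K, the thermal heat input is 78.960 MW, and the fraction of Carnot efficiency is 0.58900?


Step 1: eta = (1 - Tc/Th)*f = (1 - 308.05/425.87)*0.589 = 0.1629511
Step 2: P_net = eta * Q_in = 0.1629511 * 78.96 = 12.867 MW
P_net = 12.867 MW


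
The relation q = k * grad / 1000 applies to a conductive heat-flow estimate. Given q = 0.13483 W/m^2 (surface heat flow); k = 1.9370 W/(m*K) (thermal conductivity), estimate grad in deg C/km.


grad = q * 1000 / k
grad = 0.13483 * 1000 / 1.9370
grad = 69.608 deg C/km


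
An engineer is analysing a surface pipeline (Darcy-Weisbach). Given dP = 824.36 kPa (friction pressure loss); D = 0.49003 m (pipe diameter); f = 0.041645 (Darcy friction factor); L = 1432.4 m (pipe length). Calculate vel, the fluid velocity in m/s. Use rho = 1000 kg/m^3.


vel = sqrt(dP*1000*2*D / (f*L*rho))
vel = sqrt(824.36*1000*2*0.49003 / (0.041645*1432.4*1000))
vel = 3.6802 m/s


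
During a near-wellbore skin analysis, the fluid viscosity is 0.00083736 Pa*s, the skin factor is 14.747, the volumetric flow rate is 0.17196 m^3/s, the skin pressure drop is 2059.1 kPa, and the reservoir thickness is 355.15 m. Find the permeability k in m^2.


k = S*q*mu / (2*pi*dP_s*1000*hr)
k = 14.747*0.17196*0.00083736 / (2*pi*2059.1*1000*355.15)
k = 4.6214e-13 m^2


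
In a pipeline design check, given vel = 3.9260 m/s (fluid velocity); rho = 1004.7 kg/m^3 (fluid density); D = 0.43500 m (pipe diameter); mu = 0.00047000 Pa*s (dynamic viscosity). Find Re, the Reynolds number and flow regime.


Step 1: Re = rho*vel*D/mu = 1004.7*3.926*0.435/0.00047 = 3.6507e+06
Step 2: Re = 3.6507e+06 > 4000, so flow is turbulent.
Re = 3.6507e+06 (turbulent)


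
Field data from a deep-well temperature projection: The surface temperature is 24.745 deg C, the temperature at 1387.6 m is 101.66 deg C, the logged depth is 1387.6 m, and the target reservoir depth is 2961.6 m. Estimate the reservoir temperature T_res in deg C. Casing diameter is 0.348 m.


Step 1: grad = (T_d1 - T_surf)/d1 * 1000 = (101.66 - 24.745)/1387.6 * 1000 = 55.43024 deg C/km
Step 2: T_res = T_surf + grad*d2/1000 = 24.745 + 55.43024*2961.6/1000 = 188.91 deg C
T_res = 188.91 deg C


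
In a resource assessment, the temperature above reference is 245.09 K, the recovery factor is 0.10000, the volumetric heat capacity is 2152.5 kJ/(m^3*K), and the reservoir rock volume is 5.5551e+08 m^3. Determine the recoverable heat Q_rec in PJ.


Step 1: Q_s = Vr*rhoc*dT/1e12 = 5.5551e+08*2152.5*245.09/1e12 = 293.0628 PJ
Step 2: Q_rec = Q_s * RF = 293.0628 * 0.1 = 29.306 PJ
Q_rec = 29.306 PJ


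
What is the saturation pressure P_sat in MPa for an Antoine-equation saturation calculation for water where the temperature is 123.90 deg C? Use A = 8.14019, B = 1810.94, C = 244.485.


P_sat = 10^(A - B/(C + T)) / 760 * 0.101325
P_sat = 10^(8.14019 - 1810.94/(244.485 + 123.90)) / 760 * 0.101325
P_sat = 0.22346 MPa


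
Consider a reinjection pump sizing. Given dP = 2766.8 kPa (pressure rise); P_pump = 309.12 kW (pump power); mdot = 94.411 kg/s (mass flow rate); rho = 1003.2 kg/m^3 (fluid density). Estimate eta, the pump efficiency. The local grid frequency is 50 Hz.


eta = mdot * dP / (rho * P_pump)
eta = 94.411 * 2766.8 / (1003.2 * 309.12)
eta = 0.84234


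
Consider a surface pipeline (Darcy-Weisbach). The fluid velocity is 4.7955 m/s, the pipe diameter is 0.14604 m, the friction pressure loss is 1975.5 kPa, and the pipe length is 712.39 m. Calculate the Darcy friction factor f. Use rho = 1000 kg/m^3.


f = dP*1000 / ((L/D)*(rho*vel^2/2))
f = 1975.5*1000 / ((712.39/0.14604)*(1000*4.7955^2/2))
f = 0.035220


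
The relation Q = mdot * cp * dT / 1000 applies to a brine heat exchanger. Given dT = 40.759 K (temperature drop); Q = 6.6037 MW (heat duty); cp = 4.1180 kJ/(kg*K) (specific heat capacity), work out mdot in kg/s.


mdot = Q * 1000 / (cp * dT)
mdot = 6.6037 * 1000 / (4.1180 * 40.759)
mdot = 39.344 kg/s


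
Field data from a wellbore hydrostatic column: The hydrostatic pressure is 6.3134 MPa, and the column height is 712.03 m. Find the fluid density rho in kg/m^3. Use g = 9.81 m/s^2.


rho = P * 1e6 / (g * h)
rho = 6.3134 * 1e6 / (9.81 * 712.03)
rho = 903.85 kg/m^3


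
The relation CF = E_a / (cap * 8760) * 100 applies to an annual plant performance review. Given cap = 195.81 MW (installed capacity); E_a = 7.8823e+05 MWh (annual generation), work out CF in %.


CF = E_a / (cap * 8760) * 100
CF = 7.8823e+05 / (195.81 * 8760) * 100
CF = 45.953 %


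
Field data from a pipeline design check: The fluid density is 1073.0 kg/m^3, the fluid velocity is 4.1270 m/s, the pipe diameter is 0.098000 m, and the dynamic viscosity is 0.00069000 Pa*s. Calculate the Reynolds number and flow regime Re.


Step 1: Re = rho*vel*D/mu = 1073.0*4.127*0.098/0.00069 = 6.2894e+05
Step 2: Re = 6.2894e+05 > 4000, so flow is turbulent.
Re = 6.2894e+05 (turbulent)


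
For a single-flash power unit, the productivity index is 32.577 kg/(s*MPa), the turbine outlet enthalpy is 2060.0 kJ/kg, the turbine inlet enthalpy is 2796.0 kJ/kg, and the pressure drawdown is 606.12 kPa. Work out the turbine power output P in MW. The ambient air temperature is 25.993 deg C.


Step 1: mdot = PI * dP / 1000 = 32.577 * 606.12 / 1000 = 19.74557 kg/s
Step 2: P = mdot*(h_in - h_out)/1000 = 19.74557*(2796.0 - 2060.0)/1000 = 14.533 MW
P = 14.533 MW


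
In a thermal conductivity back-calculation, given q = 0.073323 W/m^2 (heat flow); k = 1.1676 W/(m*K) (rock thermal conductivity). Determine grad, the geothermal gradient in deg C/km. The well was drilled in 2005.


grad = q / k * 1000
grad = 0.073323 / 1.1676 * 1000
grad = 62.798 deg C/km


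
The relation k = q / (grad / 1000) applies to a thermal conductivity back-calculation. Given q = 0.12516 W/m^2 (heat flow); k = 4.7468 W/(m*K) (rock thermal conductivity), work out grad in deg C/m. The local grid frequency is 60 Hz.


grad = q / k * 1000
grad = 0.12516 / 4.7468 * 1000
grad = 26.36724 deg C/km
Convert: 26.36724 deg C/km * 0.001 = 0.026367 deg C/m
grad = 0.026367 deg C/m


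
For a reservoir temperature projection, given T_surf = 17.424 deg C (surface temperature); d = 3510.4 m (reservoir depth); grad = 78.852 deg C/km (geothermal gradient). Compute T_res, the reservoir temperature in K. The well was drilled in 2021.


T_res = T_surf + grad * d / 1000
T_res = 17.424 + 78.852 * 3510.4 / 1000
T_res = 294.2261 deg C
Convert to K: 294.2261 + 273.15 = 567.38 K
T_res = 567.38 K


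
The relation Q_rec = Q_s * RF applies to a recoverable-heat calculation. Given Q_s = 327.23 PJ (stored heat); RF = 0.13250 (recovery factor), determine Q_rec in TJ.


Q_rec = Q_s * RF
Q_rec = 327.23 * 0.13250
Q_rec = 43.35798 PJ
Convert: 43.35798 PJ * 1000.0 = 43358 TJ
Q_rec = 43358 TJ


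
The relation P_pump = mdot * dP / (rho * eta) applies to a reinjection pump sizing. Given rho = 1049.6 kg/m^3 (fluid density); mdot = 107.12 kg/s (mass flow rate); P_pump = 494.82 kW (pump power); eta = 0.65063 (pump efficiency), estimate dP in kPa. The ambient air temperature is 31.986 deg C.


dP = P_pump * rho * eta / mdot
dP = 494.82 * 1049.6 * 0.65063 / 107.12
dP = 3154.5 kPa


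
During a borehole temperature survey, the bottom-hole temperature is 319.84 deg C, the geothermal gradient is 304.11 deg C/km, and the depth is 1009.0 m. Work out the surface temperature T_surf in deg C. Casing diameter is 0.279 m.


T_surf = T_d - grad * d / 1000
T_surf = 319.84 - 304.11 * 1009.0 / 1000
T_surf = 12.993 deg C
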